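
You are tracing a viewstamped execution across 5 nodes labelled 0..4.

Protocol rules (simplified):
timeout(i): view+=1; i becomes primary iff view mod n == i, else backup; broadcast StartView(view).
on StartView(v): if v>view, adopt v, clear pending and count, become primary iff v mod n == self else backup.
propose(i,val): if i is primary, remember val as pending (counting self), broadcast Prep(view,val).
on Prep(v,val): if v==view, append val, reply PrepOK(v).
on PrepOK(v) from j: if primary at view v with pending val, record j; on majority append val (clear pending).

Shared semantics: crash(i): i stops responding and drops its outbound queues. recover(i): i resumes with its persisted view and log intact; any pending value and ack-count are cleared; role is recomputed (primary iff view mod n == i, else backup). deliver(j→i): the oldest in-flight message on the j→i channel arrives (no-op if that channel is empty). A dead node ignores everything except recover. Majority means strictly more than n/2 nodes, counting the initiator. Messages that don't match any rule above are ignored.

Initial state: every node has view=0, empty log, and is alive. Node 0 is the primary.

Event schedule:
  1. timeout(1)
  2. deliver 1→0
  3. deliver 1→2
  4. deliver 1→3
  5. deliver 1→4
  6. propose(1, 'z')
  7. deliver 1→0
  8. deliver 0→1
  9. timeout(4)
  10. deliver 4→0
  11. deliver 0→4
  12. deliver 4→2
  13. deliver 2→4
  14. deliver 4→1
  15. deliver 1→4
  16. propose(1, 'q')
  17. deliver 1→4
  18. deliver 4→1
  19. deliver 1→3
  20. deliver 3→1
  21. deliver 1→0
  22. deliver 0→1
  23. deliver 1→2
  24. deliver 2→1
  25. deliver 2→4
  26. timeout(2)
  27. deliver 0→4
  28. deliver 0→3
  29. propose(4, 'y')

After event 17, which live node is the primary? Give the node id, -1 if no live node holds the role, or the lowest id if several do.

2

[1] timeout(1) → N1(prim v1 [-])
[2] deliver 1→0 → N0(back v1 [-])
[3] deliver 1→2 → N2(back v1 [-])
[4] deliver 1→3 → N3(back v1 [-])
[5] deliver 1→4 → N4(back v1 [-])
[6] propose(1,'z') → ∅
[7] deliver 1→0 → N0(back v1 [z])
[8] deliver 0→1 → ∅
[9] timeout(4) → N4(back v2 [-])
[10] deliver 4→0 → N0(back v2 [z])
[11] deliver 0→4 → ∅
[12] deliver 4→2 → N2(prim v2 [-])
[13] deliver 2→4 → ∅
[14] deliver 4→1 → N1(back v2 [-])
[15] deliver 1→4 → ∅
[16] propose(1,'q') → ∅
[17] deliver 1→4 → ∅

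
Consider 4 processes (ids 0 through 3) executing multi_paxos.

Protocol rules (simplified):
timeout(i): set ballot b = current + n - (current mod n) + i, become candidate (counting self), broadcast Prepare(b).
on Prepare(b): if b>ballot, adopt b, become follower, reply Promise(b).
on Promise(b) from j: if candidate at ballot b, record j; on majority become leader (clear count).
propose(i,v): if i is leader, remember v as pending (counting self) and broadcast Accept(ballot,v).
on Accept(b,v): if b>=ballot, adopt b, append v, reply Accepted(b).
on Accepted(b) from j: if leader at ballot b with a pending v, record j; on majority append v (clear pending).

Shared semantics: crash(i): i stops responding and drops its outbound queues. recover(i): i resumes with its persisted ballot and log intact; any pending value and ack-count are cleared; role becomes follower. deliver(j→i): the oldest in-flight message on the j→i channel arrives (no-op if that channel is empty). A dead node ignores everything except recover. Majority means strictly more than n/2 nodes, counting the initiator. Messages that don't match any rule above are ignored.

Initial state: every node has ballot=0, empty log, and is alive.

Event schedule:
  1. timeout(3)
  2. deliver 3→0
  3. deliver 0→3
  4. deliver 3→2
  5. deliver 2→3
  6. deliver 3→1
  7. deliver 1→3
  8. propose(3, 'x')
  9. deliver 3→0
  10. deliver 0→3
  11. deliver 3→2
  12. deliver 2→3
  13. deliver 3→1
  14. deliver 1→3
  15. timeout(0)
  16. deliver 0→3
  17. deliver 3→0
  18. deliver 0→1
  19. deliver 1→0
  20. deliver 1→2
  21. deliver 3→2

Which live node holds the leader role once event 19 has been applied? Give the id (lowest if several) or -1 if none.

0

[1] timeout(3) → N3(cand b7 [-])
[2] deliver 3→0 → N0(foll b7 [-])
[3] deliver 0→3 → ∅
[4] deliver 3→2 → N2(foll b7 [-])
[5] deliver 2→3 → N3(lead b7 [-])
[6] deliver 3→1 → N1(foll b7 [-])
[7] deliver 1→3 → ∅
[8] propose(3,'x') → ∅
[9] deliver 3→0 → N0(foll b7 [x])
[10] deliver 0→3 → ∅
[11] deliver 3→2 → N2(foll b7 [x])
[12] deliver 2→3 → N3(lead b7 [x])
[13] deliver 3→1 → N1(foll b7 [x])
[14] deliver 1→3 → ∅
[15] timeout(0) → N0(cand b8 [x])
[16] deliver 0→3 → N3(foll b8 [x])
[17] deliver 3→0 → ∅
[18] deliver 0→1 → N1(foll b8 [x])
[19] deliver 1→0 → N0(lead b8 [x])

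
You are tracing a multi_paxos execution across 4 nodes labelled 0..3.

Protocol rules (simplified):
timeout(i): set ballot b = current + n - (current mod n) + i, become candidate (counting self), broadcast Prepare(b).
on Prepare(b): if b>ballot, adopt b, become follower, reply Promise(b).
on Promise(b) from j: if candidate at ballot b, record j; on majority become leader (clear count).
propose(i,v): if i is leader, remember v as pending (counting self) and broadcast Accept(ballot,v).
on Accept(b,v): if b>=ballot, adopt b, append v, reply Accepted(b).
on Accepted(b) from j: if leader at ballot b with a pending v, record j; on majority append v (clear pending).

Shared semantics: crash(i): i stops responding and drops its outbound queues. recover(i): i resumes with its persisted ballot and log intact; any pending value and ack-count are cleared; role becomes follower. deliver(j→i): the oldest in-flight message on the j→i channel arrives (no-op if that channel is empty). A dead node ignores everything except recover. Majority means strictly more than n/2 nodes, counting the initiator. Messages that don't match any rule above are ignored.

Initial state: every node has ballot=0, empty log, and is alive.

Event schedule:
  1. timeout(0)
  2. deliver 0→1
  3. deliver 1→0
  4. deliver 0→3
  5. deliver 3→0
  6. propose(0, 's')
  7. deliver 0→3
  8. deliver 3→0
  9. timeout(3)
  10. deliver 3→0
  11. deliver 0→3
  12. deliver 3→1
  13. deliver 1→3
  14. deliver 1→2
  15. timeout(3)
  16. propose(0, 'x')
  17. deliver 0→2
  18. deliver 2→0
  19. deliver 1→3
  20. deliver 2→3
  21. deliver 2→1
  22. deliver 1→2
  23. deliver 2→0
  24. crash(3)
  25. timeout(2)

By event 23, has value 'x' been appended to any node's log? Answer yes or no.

no

e1 timeout(0): 0[cand,b=4,-]
e2 deliver 0→1: 1[foll,b=4,-]
e3 deliver 1→0: ·
e4 deliver 0→3: 3[foll,b=4,-]
e5 deliver 3→0: 0[lead,b=4,-]
e6 propose(0,'s'): ·
e7 deliver 0→3: 3[foll,b=4,s]
e8 deliver 3→0: ·
e9 timeout(3): 3[cand,b=11,s]
e10 deliver 3→0: 0[foll,b=11,-]
e11 deliver 0→3: ·
e12 deliver 3→1: 1[foll,b=11,-]
e13 deliver 1→3: 3[lead,b=11,s]
e14 deliver 1→2: ·
e15 timeout(3): 3[cand,b=15,s]
e16 propose(0,'x'): ·
e17 deliver 0→2: 2[foll,b=4,-]
e18 deliver 2→0: ·
e19 deliver 1→3: ·
e20 deliver 2→3: ·
e21 deliver 2→1: ·
e22 deliver 1→2: ·
e23 deliver 2→0: ·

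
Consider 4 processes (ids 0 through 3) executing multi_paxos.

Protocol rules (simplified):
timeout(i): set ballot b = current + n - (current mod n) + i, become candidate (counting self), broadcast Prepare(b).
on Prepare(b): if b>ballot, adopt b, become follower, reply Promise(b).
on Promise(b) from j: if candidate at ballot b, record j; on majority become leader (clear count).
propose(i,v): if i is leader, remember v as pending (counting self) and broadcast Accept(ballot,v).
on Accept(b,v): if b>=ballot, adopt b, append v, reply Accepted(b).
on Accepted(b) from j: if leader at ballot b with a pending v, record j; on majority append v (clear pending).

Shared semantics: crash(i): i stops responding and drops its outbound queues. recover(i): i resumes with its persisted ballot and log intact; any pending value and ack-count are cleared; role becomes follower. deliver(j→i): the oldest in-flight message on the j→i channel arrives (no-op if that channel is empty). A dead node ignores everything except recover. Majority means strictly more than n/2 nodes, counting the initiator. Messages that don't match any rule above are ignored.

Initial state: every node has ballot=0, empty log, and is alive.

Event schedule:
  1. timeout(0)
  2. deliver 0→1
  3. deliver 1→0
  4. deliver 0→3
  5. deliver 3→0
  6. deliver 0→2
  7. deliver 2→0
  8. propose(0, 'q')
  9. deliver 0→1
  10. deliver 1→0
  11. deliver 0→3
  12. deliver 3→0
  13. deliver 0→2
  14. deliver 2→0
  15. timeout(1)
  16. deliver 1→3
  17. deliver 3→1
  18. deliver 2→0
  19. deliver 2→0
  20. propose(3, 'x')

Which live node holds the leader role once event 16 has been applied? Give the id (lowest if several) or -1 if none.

step 1 timeout(0): 0={cand,b=4,log=-}
step 2 deliver 0→1: 1={foll,b=4,log=-}
step 3 deliver 1→0: —
step 4 deliver 0→3: 3={foll,b=4,log=-}
step 5 deliver 3→0: 0={lead,b=4,log=-}
step 6 deliver 0→2: 2={foll,b=4,log=-}
step 7 deliver 2→0: —
step 8 propose(0,'q'): —
step 9 deliver 0→1: 1={foll,b=4,log=q}
step 10 deliver 1→0: —
step 11 deliver 0→3: 3={foll,b=4,log=q}
step 12 deliver 3→0: 0={lead,b=4,log=q}
step 13 deliver 0→2: 2={foll,b=4,log=q}
step 14 deliver 2→0: —
step 15 timeout(1): 1={cand,b=9,log=q}
step 16 deliver 1→3: 3={foll,b=9,log=q}

0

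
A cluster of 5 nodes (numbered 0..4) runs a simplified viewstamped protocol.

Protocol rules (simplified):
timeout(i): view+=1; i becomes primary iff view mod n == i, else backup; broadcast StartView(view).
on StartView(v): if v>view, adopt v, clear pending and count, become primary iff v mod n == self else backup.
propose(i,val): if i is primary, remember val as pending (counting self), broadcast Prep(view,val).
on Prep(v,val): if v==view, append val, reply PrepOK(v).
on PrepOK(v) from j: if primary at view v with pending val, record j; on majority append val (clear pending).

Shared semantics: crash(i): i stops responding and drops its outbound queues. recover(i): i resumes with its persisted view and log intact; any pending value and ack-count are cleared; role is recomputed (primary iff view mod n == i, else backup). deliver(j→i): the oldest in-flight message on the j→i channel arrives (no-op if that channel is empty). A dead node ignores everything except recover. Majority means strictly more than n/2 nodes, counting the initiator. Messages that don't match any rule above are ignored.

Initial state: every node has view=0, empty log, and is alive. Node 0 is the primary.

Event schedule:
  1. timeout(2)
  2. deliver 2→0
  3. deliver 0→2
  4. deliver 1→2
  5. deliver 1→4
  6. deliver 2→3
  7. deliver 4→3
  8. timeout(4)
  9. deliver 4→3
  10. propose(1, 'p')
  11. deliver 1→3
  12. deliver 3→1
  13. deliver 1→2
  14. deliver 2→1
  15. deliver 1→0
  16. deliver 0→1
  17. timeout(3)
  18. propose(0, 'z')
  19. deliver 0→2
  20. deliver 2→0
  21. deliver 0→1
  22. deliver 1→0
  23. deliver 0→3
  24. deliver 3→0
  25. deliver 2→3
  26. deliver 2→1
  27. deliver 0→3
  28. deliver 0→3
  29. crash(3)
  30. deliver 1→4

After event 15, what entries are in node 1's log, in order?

empty

[1] timeout(2) → N2(back v1 [-])
[2] deliver 2→0 → N0(back v1 [-])
[3] deliver 0→2 → ∅
[4] deliver 1→2 → ∅
[5] deliver 1→4 → ∅
[6] deliver 2→3 → N3(back v1 [-])
[7] deliver 4→3 → ∅
[8] timeout(4) → N4(back v1 [-])
[9] deliver 4→3 → ∅
[10] propose(1,'p') → ∅
[11] deliver 1→3 → ∅
[12] deliver 3→1 → ∅
[13] deliver 1→2 → ∅
[14] deliver 2→1 → N1(prim v1 [-])
[15] deliver 1→0 → ∅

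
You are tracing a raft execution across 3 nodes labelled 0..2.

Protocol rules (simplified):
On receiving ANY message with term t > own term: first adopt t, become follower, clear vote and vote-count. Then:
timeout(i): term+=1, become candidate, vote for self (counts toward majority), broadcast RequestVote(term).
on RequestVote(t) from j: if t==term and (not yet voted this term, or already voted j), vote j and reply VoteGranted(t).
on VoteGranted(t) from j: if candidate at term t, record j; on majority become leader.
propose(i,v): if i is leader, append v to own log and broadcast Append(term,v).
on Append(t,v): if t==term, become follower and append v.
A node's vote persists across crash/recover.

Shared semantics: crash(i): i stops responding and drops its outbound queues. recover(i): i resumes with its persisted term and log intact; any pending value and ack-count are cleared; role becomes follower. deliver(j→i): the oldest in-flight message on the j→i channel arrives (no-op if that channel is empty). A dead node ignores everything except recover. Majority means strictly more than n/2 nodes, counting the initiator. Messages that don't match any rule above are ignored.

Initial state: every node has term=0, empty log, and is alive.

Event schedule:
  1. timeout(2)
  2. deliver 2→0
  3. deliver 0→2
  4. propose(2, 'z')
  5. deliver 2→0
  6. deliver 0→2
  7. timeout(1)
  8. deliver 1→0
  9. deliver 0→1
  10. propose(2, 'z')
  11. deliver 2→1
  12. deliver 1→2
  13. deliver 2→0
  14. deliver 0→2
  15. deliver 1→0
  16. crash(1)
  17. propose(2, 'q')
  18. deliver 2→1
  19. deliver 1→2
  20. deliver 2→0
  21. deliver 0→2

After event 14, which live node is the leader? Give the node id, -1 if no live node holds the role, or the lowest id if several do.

after 1 — timeout(2): n2:cand/t1/[-]
after 2 — deliver 2→0: n0:foll/t1/[-]
after 3 — deliver 0→2: n2:lead/t1/[-]
after 4 — propose(2,'z'): n2:lead/t1/[z]
after 5 — deliver 2→0: n0:foll/t1/[z]
after 6 — deliver 0→2: ·
after 7 — timeout(1): n1:cand/t1/[-]
after 8 — deliver 1→0: ·
after 9 — deliver 0→1: ·
after 10 — propose(2,'z'): n2:lead/t1/[z,z]
after 11 — deliver 2→1: ·
after 12 — deliver 1→2: ·
after 13 — deliver 2→0: n0:foll/t1/[z,z]
after 14 — deliver 0→2: ·

2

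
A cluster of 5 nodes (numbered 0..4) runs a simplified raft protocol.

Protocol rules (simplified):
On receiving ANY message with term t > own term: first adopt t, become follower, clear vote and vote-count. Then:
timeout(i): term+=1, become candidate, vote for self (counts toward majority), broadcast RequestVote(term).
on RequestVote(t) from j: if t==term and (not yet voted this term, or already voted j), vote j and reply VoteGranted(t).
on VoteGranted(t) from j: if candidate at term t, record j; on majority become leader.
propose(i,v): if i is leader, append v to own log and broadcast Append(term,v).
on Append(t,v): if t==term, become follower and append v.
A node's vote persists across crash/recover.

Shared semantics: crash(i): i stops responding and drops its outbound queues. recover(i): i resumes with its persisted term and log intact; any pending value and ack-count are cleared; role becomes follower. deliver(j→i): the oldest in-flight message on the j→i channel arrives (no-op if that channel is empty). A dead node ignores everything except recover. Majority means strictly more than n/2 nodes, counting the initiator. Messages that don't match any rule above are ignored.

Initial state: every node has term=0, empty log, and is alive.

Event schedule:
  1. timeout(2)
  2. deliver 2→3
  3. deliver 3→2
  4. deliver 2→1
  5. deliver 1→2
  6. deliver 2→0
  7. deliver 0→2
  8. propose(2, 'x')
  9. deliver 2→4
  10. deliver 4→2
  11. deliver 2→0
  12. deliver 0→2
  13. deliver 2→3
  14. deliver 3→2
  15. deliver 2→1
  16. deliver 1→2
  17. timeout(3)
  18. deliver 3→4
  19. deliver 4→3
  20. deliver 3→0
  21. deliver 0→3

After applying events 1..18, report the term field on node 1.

1

e1 timeout(2): 2[cand,t=1,-]
e2 deliver 2→3: 3[foll,t=1,-]
e3 deliver 3→2: ·
e4 deliver 2→1: 1[foll,t=1,-]
e5 deliver 1→2: 2[lead,t=1,-]
e6 deliver 2→0: 0[foll,t=1,-]
e7 deliver 0→2: ·
e8 propose(2,'x'): 2[lead,t=1,x]
e9 deliver 2→4: 4[foll,t=1,-]
e10 deliver 4→2: ·
e11 deliver 2→0: 0[foll,t=1,x]
e12 deliver 0→2: ·
e13 deliver 2→3: 3[foll,t=1,x]
e14 deliver 3→2: ·
e15 deliver 2→1: 1[foll,t=1,x]
e16 deliver 1→2: ·
e17 timeout(3): 3[cand,t=2,x]
e18 deliver 3→4: 4[foll,t=2,-]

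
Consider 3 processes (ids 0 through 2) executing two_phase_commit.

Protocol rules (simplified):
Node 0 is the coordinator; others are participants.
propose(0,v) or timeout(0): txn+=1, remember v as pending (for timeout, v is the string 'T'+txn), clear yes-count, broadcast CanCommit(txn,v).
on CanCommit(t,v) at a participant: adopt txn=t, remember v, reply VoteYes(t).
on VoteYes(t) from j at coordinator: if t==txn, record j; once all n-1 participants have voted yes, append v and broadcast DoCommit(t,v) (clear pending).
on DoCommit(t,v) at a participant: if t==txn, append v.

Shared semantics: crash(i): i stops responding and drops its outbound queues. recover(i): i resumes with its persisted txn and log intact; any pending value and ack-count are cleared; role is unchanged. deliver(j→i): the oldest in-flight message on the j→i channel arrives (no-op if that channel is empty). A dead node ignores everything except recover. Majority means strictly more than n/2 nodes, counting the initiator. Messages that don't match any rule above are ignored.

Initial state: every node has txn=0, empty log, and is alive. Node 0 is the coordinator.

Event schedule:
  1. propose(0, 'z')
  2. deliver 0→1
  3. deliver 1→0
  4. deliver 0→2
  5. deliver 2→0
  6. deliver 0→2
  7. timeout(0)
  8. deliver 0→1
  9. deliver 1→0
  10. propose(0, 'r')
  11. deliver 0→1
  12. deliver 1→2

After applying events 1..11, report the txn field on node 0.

after 1 — propose(0,'z'): n0:coor/t1/[-]
after 2 — deliver 0→1: n1:part/t1/[-]
after 3 — deliver 1→0: ·
after 4 — deliver 0→2: n2:part/t1/[-]
after 5 — deliver 2→0: n0:coor/t1/[z]
after 6 — deliver 0→2: n2:part/t1/[z]
after 7 — timeout(0): n0:coor/t2/[z]
after 8 — deliver 0→1: n1:part/t1/[z]
after 9 — deliver 1→0: ·
after 10 — propose(0,'r'): n0:coor/t3/[z]
after 11 — deliver 0→1: n1:part/t2/[z]

3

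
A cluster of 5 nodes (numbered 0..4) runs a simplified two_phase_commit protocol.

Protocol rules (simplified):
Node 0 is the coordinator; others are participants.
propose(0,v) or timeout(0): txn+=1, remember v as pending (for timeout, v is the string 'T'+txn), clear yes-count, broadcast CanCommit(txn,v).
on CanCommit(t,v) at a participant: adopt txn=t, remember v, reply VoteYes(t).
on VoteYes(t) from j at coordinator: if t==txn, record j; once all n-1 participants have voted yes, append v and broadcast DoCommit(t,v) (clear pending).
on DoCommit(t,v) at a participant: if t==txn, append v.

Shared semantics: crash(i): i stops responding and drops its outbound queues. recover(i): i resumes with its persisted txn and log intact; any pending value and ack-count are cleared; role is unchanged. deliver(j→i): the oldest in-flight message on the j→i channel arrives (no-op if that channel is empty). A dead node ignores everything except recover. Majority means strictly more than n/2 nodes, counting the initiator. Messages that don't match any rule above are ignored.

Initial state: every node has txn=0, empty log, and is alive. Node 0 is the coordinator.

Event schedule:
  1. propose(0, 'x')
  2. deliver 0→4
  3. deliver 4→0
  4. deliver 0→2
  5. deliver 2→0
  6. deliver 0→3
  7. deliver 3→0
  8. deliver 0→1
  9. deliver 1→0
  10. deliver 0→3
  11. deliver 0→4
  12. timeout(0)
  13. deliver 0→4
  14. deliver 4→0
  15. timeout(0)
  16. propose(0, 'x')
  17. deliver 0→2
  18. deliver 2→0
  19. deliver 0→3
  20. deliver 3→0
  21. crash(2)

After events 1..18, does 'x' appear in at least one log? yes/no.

step 1 propose(0,'x'): 0={coor,t=1,log=-}
step 2 deliver 0→4: 4={part,t=1,log=-}
step 3 deliver 4→0: —
step 4 deliver 0→2: 2={part,t=1,log=-}
step 5 deliver 2→0: —
step 6 deliver 0→3: 3={part,t=1,log=-}
step 7 deliver 3→0: —
step 8 deliver 0→1: 1={part,t=1,log=-}
step 9 deliver 1→0: 0={coor,t=1,log=x}
step 10 deliver 0→3: 3={part,t=1,log=x}
step 11 deliver 0→4: 4={part,t=1,log=x}
step 12 timeout(0): 0={coor,t=2,log=x}
step 13 deliver 0→4: 4={part,t=2,log=x}
step 14 deliver 4→0: —
step 15 timeout(0): 0={coor,t=3,log=x}
step 16 propose(0,'x'): 0={coor,t=4,log=x}
step 17 deliver 0→2: 2={part,t=1,log=x}
step 18 deliver 2→0: —

yes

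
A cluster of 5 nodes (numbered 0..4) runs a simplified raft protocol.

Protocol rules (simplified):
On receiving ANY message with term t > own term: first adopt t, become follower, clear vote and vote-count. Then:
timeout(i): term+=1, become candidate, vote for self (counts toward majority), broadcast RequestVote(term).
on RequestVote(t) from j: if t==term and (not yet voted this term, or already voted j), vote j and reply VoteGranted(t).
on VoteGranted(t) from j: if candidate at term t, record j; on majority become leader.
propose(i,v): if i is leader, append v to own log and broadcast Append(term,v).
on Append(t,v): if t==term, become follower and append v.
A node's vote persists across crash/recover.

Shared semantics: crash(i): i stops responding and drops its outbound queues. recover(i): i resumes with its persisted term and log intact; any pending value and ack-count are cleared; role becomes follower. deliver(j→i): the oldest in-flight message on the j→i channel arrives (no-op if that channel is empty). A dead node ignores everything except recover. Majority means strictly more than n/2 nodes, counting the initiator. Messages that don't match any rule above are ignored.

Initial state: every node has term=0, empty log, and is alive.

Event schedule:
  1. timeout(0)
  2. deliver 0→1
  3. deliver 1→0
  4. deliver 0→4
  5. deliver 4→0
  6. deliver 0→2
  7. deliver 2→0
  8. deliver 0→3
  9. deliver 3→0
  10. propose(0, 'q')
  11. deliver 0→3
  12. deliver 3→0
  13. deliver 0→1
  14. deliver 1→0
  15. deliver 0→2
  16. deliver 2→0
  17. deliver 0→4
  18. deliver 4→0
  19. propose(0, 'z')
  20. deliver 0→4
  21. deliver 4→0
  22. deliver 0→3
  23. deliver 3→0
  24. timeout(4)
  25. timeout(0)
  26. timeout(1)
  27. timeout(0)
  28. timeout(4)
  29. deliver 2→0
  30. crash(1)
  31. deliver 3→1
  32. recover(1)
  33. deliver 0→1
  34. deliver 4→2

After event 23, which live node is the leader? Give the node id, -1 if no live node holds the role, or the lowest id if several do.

step 1 timeout(0): 0={cand,t=1,log=-}
step 2 deliver 0→1: 1={foll,t=1,log=-}
step 3 deliver 1→0: —
step 4 deliver 0→4: 4={foll,t=1,log=-}
step 5 deliver 4→0: 0={lead,t=1,log=-}
step 6 deliver 0→2: 2={foll,t=1,log=-}
step 7 deliver 2→0: —
step 8 deliver 0→3: 3={foll,t=1,log=-}
step 9 deliver 3→0: —
step 10 propose(0,'q'): 0={lead,t=1,log=q}
step 11 deliver 0→3: 3={foll,t=1,log=q}
step 12 deliver 3→0: —
step 13 deliver 0→1: 1={foll,t=1,log=q}
step 14 deliver 1→0: —
step 15 deliver 0→2: 2={foll,t=1,log=q}
step 16 deliver 2→0: —
step 17 deliver 0→4: 4={foll,t=1,log=q}
step 18 deliver 4→0: —
step 19 propose(0,'z'): 0={lead,t=1,log=q,z}
step 20 deliver 0→4: 4={foll,t=1,log=q,z}
step 21 deliver 4→0: —
step 22 deliver 0→3: 3={foll,t=1,log=q,z}
step 23 deliver 3→0: —

0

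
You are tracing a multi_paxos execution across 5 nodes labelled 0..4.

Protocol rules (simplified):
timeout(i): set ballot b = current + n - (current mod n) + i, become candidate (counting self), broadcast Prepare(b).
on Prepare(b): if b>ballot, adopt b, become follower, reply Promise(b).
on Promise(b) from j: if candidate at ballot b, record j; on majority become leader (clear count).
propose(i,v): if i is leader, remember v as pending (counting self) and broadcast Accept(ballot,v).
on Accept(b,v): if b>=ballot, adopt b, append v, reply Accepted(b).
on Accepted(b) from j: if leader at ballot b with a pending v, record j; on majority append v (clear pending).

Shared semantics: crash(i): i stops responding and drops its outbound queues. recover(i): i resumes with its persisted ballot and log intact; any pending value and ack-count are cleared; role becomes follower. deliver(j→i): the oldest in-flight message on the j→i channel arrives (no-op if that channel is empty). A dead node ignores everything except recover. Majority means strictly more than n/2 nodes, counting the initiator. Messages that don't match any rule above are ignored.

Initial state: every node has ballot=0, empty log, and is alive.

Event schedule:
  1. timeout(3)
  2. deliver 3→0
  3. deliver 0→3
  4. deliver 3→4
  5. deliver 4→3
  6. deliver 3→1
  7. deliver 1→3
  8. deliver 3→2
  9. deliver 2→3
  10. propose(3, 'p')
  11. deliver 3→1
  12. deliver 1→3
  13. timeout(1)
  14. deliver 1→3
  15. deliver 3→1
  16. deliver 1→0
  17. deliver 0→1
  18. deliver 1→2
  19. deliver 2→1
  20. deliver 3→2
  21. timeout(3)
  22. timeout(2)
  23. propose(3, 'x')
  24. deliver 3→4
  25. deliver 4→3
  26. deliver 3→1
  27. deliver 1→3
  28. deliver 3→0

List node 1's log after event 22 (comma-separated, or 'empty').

e1 timeout(3): 3[cand,b=8,-]
e2 deliver 3→0: 0[foll,b=8,-]
e3 deliver 0→3: ·
e4 deliver 3→4: 4[foll,b=8,-]
e5 deliver 4→3: 3[lead,b=8,-]
e6 deliver 3→1: 1[foll,b=8,-]
e7 deliver 1→3: ·
e8 deliver 3→2: 2[foll,b=8,-]
e9 deliver 2→3: ·
e10 propose(3,'p'): ·
e11 deliver 3→1: 1[foll,b=8,p]
e12 deliver 1→3: ·
e13 timeout(1): 1[cand,b=11,p]
e14 deliver 1→3: 3[foll,b=11,-]
e15 deliver 3→1: ·
e16 deliver 1→0: 0[foll,b=11,-]
e17 deliver 0→1: 1[lead,b=11,p]
e18 deliver 1→2: 2[foll,b=11,-]
e19 deliver 2→1: ·
e20 deliver 3→2: ·
e21 timeout(3): 3[cand,b=18,-]
e22 timeout(2): 2[cand,b=17,-]

p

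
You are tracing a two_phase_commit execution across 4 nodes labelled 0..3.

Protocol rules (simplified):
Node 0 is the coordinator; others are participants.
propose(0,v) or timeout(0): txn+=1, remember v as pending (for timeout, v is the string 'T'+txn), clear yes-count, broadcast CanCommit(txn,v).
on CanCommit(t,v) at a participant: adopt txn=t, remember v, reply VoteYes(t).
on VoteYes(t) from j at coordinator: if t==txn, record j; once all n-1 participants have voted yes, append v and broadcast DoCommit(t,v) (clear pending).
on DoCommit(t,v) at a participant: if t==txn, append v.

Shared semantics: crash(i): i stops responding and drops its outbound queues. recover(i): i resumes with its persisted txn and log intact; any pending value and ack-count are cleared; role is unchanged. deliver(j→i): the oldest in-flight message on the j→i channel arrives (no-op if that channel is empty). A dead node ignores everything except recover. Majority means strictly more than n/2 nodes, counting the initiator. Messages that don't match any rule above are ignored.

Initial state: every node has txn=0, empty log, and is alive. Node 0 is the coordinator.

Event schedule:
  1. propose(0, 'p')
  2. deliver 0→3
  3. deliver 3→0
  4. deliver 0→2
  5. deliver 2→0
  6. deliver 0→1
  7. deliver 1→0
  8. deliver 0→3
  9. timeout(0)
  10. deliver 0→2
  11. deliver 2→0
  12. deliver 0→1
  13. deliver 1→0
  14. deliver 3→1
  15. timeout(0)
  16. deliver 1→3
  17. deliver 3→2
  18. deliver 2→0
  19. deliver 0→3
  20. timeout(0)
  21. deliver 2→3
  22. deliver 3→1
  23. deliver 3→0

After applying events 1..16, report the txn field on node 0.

3

after 1 — propose(0,'p'): n0:coor/t1/[-]
after 2 — deliver 0→3: n3:part/t1/[-]
after 3 — deliver 3→0: ·
after 4 — deliver 0→2: n2:part/t1/[-]
after 5 — deliver 2→0: ·
after 6 — deliver 0→1: n1:part/t1/[-]
after 7 — deliver 1→0: n0:coor/t1/[p]
after 8 — deliver 0→3: n3:part/t1/[p]
after 9 — timeout(0): n0:coor/t2/[p]
after 10 — deliver 0→2: n2:part/t1/[p]
after 11 — deliver 2→0: ·
after 12 — deliver 0→1: n1:part/t1/[p]
after 13 — deliver 1→0: ·
after 14 — deliver 3→1: ·
after 15 — timeout(0): n0:coor/t3/[p]
after 16 — deliver 1→3: ·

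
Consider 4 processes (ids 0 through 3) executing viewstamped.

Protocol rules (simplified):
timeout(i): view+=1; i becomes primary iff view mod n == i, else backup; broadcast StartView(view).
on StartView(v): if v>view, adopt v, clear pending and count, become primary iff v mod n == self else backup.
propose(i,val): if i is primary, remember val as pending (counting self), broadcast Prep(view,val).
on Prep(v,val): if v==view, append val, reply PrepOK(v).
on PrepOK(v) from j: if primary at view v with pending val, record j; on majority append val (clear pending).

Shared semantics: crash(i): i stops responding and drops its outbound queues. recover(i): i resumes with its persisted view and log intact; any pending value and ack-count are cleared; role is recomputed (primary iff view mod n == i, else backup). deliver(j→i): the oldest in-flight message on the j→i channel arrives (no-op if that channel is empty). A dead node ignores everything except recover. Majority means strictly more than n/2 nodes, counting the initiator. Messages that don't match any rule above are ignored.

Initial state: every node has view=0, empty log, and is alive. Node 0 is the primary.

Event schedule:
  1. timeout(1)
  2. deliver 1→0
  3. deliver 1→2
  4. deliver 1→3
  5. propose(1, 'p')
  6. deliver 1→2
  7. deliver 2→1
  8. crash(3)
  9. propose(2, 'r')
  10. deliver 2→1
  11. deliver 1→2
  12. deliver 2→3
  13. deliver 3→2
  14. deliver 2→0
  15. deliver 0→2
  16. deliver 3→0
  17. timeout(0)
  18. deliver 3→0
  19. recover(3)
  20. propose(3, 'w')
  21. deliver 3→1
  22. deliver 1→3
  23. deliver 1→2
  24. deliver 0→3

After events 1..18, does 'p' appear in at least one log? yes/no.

step 1 timeout(1): 1={prim,v=1,log=-}
step 2 deliver 1→0: 0={back,v=1,log=-}
step 3 deliver 1→2: 2={back,v=1,log=-}
step 4 deliver 1→3: 3={back,v=1,log=-}
step 5 propose(1,'p'): —
step 6 deliver 1→2: 2={back,v=1,log=p}
step 7 deliver 2→1: —
step 8 crash(3): 3={✗back,v=1,log=-}
step 9 propose(2,'r'): —
step 10 deliver 2→1: —
step 11 deliver 1→2: —
step 12 deliver 2→3: —
step 13 deliver 3→2: —
step 14 deliver 2→0: —
step 15 deliver 0→2: —
step 16 deliver 3→0: —
step 17 timeout(0): 0={back,v=2,log=-}
step 18 deliver 3→0: —

yes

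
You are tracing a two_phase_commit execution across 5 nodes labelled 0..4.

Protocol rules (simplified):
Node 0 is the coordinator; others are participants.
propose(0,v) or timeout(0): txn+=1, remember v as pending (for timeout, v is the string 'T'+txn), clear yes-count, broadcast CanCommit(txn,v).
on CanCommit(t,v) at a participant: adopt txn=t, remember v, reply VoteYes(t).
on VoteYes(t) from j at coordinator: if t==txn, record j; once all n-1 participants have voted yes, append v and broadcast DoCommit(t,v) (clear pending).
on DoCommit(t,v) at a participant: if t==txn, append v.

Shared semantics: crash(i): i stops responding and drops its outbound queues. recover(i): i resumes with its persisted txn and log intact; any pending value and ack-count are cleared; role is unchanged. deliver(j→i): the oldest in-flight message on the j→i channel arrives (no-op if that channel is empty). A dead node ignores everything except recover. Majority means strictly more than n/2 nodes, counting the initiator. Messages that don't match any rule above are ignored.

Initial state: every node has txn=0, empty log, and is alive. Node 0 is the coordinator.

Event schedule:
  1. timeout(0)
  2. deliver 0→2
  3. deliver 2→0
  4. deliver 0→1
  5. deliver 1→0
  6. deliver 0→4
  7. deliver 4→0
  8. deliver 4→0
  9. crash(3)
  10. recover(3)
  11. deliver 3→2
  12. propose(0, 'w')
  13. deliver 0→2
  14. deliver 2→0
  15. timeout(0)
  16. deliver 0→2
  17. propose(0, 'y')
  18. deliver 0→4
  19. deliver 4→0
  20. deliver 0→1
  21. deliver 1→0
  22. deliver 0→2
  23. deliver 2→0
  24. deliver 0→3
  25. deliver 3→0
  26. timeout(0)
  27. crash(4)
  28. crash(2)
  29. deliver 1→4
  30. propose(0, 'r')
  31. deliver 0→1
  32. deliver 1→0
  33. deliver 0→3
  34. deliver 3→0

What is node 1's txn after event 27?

2

step 1 timeout(0): 0={coor,t=1,log=-}
step 2 deliver 0→2: 2={part,t=1,log=-}
step 3 deliver 2→0: —
step 4 deliver 0→1: 1={part,t=1,log=-}
step 5 deliver 1→0: —
step 6 deliver 0→4: 4={part,t=1,log=-}
step 7 deliver 4→0: —
step 8 deliver 4→0: —
step 9 crash(3): 3={✗part,t=0,log=-}
step 10 recover(3): 3={part,t=0,log=-}
step 11 deliver 3→2: —
step 12 propose(0,'w'): 0={coor,t=2,log=-}
step 13 deliver 0→2: 2={part,t=2,log=-}
step 14 deliver 2→0: —
step 15 timeout(0): 0={coor,t=3,log=-}
step 16 deliver 0→2: 2={part,t=3,log=-}
step 17 propose(0,'y'): 0={coor,t=4,log=-}
step 18 deliver 0→4: 4={part,t=2,log=-}
step 19 deliver 4→0: —
step 20 deliver 0→1: 1={part,t=2,log=-}
step 21 deliver 1→0: —
step 22 deliver 0→2: 2={part,t=4,log=-}
step 23 deliver 2→0: —
step 24 deliver 0→3: 3={part,t=1,log=-}
step 25 deliver 3→0: —
step 26 timeout(0): 0={coor,t=5,log=-}
step 27 crash(4): 4={✗part,t=2,log=-}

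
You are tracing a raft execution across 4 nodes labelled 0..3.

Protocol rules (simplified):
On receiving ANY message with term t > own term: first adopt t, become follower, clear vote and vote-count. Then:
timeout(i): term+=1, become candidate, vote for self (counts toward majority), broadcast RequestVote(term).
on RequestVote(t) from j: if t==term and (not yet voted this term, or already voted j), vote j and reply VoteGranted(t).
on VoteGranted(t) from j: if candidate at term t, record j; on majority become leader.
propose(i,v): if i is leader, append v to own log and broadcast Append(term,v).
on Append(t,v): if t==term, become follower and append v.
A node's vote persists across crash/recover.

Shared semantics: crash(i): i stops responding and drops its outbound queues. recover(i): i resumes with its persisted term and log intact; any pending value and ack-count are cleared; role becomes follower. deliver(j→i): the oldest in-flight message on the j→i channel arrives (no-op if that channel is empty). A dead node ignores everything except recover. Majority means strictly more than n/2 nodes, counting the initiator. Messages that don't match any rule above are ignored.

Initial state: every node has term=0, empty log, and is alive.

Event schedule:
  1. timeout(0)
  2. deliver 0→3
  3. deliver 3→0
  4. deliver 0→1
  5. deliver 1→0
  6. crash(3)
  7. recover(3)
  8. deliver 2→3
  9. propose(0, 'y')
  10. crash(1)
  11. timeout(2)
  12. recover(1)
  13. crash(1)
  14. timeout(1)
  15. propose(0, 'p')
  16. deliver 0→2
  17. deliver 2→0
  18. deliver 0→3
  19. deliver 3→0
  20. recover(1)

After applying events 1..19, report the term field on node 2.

1

step 1 timeout(0): 0={cand,t=1,log=-}
step 2 deliver 0→3: 3={foll,t=1,log=-}
step 3 deliver 3→0: —
step 4 deliver 0→1: 1={foll,t=1,log=-}
step 5 deliver 1→0: 0={lead,t=1,log=-}
step 6 crash(3): 3={✗foll,t=1,log=-}
step 7 recover(3): 3={foll,t=1,log=-}
step 8 deliver 2→3: —
step 9 propose(0,'y'): 0={lead,t=1,log=y}
step 10 crash(1): 1={✗foll,t=1,log=-}
step 11 timeout(2): 2={cand,t=1,log=-}
step 12 recover(1): 1={foll,t=1,log=-}
step 13 crash(1): 1={✗foll,t=1,log=-}
step 14 timeout(1): —
step 15 propose(0,'p'): 0={lead,t=1,log=y,p}
step 16 deliver 0→2: —
step 17 deliver 2→0: —
step 18 deliver 0→3: 3={foll,t=1,log=y}
step 19 deliver 3→0: —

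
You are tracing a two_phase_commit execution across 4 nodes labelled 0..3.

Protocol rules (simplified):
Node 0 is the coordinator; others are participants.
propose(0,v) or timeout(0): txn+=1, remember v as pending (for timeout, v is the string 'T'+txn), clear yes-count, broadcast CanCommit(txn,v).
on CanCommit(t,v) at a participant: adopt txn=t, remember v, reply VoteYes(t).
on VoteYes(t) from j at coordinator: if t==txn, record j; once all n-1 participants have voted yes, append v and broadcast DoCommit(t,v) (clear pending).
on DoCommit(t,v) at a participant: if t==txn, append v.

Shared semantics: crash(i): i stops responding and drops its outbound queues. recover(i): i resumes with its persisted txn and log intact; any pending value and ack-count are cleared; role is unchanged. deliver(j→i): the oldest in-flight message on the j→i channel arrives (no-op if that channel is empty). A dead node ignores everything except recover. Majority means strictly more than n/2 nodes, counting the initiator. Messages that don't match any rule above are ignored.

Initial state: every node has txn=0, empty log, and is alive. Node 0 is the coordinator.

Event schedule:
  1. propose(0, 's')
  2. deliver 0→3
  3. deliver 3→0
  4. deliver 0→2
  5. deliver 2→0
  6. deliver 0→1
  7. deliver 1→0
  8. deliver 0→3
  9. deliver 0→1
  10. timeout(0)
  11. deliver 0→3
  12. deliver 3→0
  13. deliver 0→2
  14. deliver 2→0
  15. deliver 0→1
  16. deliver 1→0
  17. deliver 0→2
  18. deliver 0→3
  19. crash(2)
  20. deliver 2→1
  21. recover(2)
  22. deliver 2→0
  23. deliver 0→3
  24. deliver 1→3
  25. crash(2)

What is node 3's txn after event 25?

[1] propose(0,'s') → N0(coor t1 [-])
[2] deliver 0→3 → N3(part t1 [-])
[3] deliver 3→0 → ∅
[4] deliver 0→2 → N2(part t1 [-])
[5] deliver 2→0 → ∅
[6] deliver 0→1 → N1(part t1 [-])
[7] deliver 1→0 → N0(coor t1 [s])
[8] deliver 0→3 → N3(part t1 [s])
[9] deliver 0→1 → N1(part t1 [s])
[10] timeout(0) → N0(coor t2 [s])
[11] deliver 0→3 → N3(part t2 [s])
[12] deliver 3→0 → ∅
[13] deliver 0→2 → N2(part t1 [s])
[14] deliver 2→0 → ∅
[15] deliver 0→1 → N1(part t2 [s])
[16] deliver 1→0 → ∅
[17] deliver 0→2 → N2(part t2 [s])
[18] deliver 0→3 → ∅
[19] crash(2) → N2(✗part t2 [s])
[20] deliver 2→1 → ∅
[21] recover(2) → N2(part t2 [s])
[22] deliver 2→0 → ∅
[23] deliver 0→3 → ∅
[24] deliver 1→3 → ∅
[25] crash(2) → N2(✗part t2 [s])

2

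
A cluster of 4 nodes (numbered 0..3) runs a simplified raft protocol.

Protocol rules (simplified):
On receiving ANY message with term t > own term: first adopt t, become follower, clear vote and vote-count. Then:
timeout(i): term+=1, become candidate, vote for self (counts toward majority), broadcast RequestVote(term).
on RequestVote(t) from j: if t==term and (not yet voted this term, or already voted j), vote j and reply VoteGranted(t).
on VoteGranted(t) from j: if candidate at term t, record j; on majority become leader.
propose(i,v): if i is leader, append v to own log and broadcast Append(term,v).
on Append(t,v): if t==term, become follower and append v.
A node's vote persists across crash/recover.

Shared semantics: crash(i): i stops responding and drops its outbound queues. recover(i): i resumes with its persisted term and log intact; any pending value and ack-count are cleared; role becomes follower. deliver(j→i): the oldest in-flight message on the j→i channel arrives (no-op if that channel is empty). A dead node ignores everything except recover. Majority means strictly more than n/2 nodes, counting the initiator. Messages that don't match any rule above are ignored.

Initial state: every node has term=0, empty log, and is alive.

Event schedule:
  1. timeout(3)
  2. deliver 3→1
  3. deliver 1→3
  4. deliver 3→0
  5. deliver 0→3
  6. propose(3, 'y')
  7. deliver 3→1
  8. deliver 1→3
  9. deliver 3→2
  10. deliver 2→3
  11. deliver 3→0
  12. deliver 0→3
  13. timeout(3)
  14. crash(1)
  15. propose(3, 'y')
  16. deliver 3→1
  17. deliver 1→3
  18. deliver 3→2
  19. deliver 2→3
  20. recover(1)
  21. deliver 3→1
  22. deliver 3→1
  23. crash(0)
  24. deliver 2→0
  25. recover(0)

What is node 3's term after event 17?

1. timeout(3):  <3:cand t1 ->
2. deliver 3→1:  <1:foll t1 ->
3. deliver 1→3:  nop
4. deliver 3→0:  <0:foll t1 ->
5. deliver 0→3:  <3:lead t1 ->
6. propose(3,'y'):  <3:lead t1 y>
7. deliver 3→1:  <1:foll t1 y>
8. deliver 1→3:  nop
9. deliver 3→2:  <2:foll t1 ->
10. deliver 2→3:  nop
11. deliver 3→0:  <0:foll t1 y>
12. deliver 0→3:  nop
13. timeout(3):  <3:cand t2 y>
14. crash(1):  <1:✗foll t1 y>
15. propose(3,'y'):  nop
16. deliver 3→1:  nop
17. deliver 1→3:  nop

2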